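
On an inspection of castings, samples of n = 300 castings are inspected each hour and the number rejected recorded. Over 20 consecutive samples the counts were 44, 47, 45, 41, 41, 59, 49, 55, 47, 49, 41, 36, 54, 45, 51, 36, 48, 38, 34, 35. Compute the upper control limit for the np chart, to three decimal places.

p̄ = Σdᵢ / (k·n) = 895 / (20 × 300) = 0.14917
UCL = np̄ + 3·√(np̄(1−p̄)) = 44.7500 + 3 × √(44.7500×0.85083) = 44.7500 + 3 × 6.1705 = 63.2614

63.261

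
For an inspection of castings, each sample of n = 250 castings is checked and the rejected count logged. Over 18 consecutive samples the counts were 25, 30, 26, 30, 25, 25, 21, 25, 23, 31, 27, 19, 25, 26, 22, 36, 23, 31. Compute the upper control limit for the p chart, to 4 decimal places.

0.1625

p̄ = Σdᵢ / (k·n) = 470 / (18 × 250) = 0.10444
UCL = p̄ + 3·√(p̄(1−p̄)/n) = 0.10444 + 3 × √(0.10444×0.89556/250) = 0.10444 + 3 × 0.01934 = 0.16247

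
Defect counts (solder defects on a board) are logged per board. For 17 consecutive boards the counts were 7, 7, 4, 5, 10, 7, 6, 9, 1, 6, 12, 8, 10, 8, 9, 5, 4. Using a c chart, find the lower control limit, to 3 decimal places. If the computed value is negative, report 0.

c̄ = (7 + 7 + 4 + 5 + 10 + 7 + 6 + 9 + 1 + 6 + 12 + 8 + 10 + 8 + 9 + 5 + 4) / 17 = 118 / 17 = 6.9412
LCL = c̄ − 3√c̄ = 6.9412 − 3 × 2.6346 = -0.9627 → 0 (cannot be negative)

0.000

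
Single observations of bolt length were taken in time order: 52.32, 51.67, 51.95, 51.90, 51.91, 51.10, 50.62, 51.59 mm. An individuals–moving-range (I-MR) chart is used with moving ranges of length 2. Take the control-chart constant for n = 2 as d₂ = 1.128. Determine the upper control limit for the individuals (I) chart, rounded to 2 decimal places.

X̄ = (52.32 + 51.67 + 51.95 + 51.90 + 51.91 + 51.10 + 50.62 + 51.59) / 8 = 51.6325
Moving ranges: 0.65, 0.28, 0.05, 0.01, 0.81, 0.48, 0.97; M̄R̄ = 3.2500 / 7 = 0.4643
UCL = X̄ + 3·M̄R̄/d₂ = 51.6325 + 3 × 0.4643 / 1.128 = 52.8673

52.87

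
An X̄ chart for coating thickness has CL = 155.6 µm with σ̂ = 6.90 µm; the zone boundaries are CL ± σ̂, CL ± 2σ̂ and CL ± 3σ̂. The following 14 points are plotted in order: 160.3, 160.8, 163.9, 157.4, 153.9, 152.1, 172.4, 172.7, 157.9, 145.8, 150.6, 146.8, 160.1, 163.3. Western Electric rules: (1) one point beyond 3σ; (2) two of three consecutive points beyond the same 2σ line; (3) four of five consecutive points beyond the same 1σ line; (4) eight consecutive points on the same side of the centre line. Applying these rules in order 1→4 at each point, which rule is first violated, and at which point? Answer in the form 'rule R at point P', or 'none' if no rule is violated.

Zone of each point (C = within 1σ̂, B = 1σ̂–2σ̂, A = 2σ̂–3σ̂, * = beyond 3σ̂; sign = side of CL): 1:+C, 2:+C, 3:+B, 4:+C, 5:-C, 6:-C, 7:+A, 8:+A, 9:+C, 10:-B, 11:-C, 12:-B, 13:+C, 14:+B
Rule 2 (two of three consecutive points beyond the same 2σ limit) is satisfied at point 8.

rule 2 at point 8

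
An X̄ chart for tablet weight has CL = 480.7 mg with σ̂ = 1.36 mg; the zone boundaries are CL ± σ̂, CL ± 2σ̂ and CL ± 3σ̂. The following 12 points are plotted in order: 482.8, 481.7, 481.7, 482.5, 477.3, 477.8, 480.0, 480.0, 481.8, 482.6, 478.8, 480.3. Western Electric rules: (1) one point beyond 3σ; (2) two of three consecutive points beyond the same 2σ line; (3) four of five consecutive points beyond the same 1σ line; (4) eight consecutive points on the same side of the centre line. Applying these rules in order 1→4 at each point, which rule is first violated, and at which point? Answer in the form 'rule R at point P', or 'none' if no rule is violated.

rule 2 at point 6

Zone of each point (C = within 1σ̂, B = 1σ̂–2σ̂, A = 2σ̂–3σ̂, * = beyond 3σ̂; sign = side of CL): 1:+B, 2:+C, 3:+C, 4:+B, 5:-A, 6:-A, 7:-C, 8:-C, 9:+C, 10:+B, 11:-B, 12:-C
Rule 2 (two of three consecutive points beyond the same 2σ limit) is satisfied at point 6.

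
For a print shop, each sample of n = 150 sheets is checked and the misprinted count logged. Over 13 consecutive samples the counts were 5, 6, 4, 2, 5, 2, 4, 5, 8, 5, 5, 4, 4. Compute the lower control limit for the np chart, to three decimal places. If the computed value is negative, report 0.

p̄ = Σdᵢ / (k·n) = 59 / (13 × 150) = 0.03026
LCL = np̄ − 3·√(np̄(1−p̄)) = 4.5385 − 3 × 2.0979 = -1.7552 → 0 (negative, so LCL = 0)

0.000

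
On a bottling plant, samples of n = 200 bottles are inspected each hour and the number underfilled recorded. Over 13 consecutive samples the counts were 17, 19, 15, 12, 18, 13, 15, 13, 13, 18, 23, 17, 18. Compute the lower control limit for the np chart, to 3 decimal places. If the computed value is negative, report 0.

4.645

p̄ = Σdᵢ / (k·n) = 211 / (13 × 200) = 0.08115
LCL = np̄ − 3·√(np̄(1−p̄)) = 16.2308 − 3 × 3.8618 = 4.6453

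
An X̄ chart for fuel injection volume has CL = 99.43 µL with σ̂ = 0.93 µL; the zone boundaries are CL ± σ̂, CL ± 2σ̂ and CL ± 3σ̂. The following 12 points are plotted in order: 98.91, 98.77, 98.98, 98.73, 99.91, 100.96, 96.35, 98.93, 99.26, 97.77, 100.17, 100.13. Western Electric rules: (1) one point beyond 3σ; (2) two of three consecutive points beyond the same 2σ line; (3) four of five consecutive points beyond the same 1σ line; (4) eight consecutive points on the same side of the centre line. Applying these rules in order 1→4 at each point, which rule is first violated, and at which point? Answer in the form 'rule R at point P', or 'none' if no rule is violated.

rule 1 at point 7

Zone of each point (C = within 1σ̂, B = 1σ̂–2σ̂, A = 2σ̂–3σ̂, * = beyond 3σ̂; sign = side of CL): 1:-C, 2:-C, 3:-C, 4:-C, 5:+C, 6:+B, 7:-*, 8:-C, 9:-C, 10:-B, 11:+C, 12:+C
Rule 1 (one point beyond the 3σ limits) is satisfied at point 7.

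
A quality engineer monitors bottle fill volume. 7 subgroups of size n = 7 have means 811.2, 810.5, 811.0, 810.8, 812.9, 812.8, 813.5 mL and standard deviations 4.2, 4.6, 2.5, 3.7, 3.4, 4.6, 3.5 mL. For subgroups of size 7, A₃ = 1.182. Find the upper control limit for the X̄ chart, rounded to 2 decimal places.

816.29

X̄̄ = (811.2 + 810.5 + 811.0 + 810.8 + 812.9 + 812.8 + 813.5) / 7 = 811.8143
s̄ = (4.2 + 4.6 + 2.5 + 3.7 + 3.4 + 4.6 + 3.5) / 7 = 3.7857
UCL = X̄̄ + A₃·s̄ = 811.8143 + 1.182 × 3.7857 = 816.2890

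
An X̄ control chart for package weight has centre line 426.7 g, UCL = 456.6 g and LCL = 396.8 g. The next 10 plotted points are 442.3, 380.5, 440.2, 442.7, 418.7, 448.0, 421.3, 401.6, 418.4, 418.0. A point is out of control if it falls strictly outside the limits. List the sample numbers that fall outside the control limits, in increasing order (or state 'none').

2

Compare each point to [396.8, 456.6]: sample 2 = 380.5 < LCL.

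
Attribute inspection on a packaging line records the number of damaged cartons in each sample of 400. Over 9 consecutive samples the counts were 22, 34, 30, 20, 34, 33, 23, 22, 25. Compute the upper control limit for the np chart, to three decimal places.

42.053

p̄ = Σdᵢ / (k·n) = 243 / (9 × 400) = 0.06750
UCL = np̄ + 3·√(np̄(1−p̄)) = 27.0000 + 3 × √(27.0000×0.93250) = 27.0000 + 3 × 5.0177 = 42.0532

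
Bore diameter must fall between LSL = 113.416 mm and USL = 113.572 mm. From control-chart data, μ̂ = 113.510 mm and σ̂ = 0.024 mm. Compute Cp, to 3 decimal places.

1.083

Cp = (USL − LSL) / (6σ̂) = (113.572 − 113.416) / (6 × 0.024) = 0.1560 / 0.1440 = 1.0833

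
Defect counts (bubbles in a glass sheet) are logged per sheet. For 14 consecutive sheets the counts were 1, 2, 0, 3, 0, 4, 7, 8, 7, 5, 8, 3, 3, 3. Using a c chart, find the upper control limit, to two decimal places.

9.75

c̄ = (1 + 2 + 0 + 3 + 0 + 4 + 7 + 8 + 7 + 5 + 8 + 3 + 3 + 3) / 14 = 54 / 14 = 3.8571
UCL = c̄ + 3√c̄ = 3.8571 + 3 × √3.8571 = 3.8571 + 3 × 1.9640 = 9.7490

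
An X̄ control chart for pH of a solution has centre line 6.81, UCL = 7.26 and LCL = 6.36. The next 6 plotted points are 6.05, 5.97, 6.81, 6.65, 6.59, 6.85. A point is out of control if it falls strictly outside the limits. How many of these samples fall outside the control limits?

2

Compare each point to [6.36, 7.26]: sample 1 = 6.05 < LCL; sample 2 = 5.97 < LCL.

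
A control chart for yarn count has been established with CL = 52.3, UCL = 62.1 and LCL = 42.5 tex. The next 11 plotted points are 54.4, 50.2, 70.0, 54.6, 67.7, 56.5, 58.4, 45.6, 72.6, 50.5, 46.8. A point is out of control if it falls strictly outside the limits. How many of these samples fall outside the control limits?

3

Compare each point to [42.5, 62.1]: sample 3 = 70.0 > UCL; sample 5 = 67.7 > UCL; sample 9 = 72.6 > UCL.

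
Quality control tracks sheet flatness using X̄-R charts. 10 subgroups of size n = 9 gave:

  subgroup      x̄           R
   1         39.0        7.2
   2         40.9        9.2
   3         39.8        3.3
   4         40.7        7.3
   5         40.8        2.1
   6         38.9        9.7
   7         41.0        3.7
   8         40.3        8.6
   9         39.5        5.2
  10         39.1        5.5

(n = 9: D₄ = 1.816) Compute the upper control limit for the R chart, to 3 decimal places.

11.223

R̄ = (7.2 + 9.2 + 3.3 + 7.3 + 2.1 + 9.7 + 3.7 + 8.6 + 5.2 + 5.5) / 10 = 61.8000 / 10 = 6.1800
UCL_R = D₄·R̄ = 1.816 × 6.1800 = 11.2229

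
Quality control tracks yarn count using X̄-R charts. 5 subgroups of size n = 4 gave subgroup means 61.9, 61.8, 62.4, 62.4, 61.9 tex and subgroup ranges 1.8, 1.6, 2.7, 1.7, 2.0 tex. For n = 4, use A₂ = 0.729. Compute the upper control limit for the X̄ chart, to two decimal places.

63.51

X̄̄ = (61.9 + 61.8 + 62.4 + 62.4 + 61.9) / 5 = 310.4000 / 5 = 62.0800
R̄ = (1.8 + 1.6 + 2.7 + 1.7 + 2.0) / 5 = 9.8000 / 5 = 1.9600
UCL = X̄̄ + A₂·R̄ = 62.0800 + 0.729 × 1.9600 = 63.5088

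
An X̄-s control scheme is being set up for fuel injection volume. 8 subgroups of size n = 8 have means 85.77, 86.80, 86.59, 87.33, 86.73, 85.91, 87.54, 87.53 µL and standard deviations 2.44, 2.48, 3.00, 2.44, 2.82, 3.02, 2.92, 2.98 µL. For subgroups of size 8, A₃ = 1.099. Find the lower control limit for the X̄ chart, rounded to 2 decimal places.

83.74

X̄̄ = (85.77 + 86.80 + 86.59 + 87.33 + 86.73 + 85.91 + 87.54 + 87.53) / 8 = 86.7750
s̄ = (2.44 + 2.48 + 3.00 + 2.44 + 2.82 + 3.02 + 2.92 + 2.98) / 8 = 2.7625
LCL = X̄̄ − A₃·s̄ = 86.7750 − 1.099 × 2.7625 = 83.7390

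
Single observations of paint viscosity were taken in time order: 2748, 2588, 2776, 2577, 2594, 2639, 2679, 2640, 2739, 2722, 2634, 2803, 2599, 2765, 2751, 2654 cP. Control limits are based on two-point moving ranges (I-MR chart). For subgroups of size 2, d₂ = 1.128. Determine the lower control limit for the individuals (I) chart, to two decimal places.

X̄ = (2748 + 2588 + 2776 + 2577 + 2594 + 2639 + 2679 + 2640 + 2739 + 2722 + 2634 + 2803 + 2599 + 2765 + 2751 + 2654) / 16 = 2681.7500
Moving ranges: 160, 188, 199, 17, 45, 40, 39, 99, 17, 88, 169, 204, 166, 14, 97; M̄R̄ = 1542.0000 / 15 = 102.8000
LCL = X̄ − 3·M̄R̄/d₂ = 2681.7500 − 3 × 102.8000 / 1.128 = 2408.3457

2408.35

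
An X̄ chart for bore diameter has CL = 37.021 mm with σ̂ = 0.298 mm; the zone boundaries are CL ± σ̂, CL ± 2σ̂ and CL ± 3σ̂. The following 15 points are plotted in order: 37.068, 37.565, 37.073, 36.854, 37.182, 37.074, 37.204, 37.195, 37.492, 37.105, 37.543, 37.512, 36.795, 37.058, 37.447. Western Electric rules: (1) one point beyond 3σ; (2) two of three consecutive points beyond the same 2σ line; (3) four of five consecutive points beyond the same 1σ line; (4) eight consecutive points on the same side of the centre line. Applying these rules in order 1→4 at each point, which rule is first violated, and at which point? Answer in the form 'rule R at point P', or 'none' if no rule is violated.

rule 4 at point 12

Zone of each point (C = within 1σ̂, B = 1σ̂–2σ̂, A = 2σ̂–3σ̂, * = beyond 3σ̂; sign = side of CL): 1:+C, 2:+B, 3:+C, 4:-C, 5:+C, 6:+C, 7:+C, 8:+C, 9:+B, 10:+C, 11:+B, 12:+B, 13:-C, 14:+C, 15:+B
Rule 4 (eight consecutive points on the same side of the centre line) is satisfied at point 12.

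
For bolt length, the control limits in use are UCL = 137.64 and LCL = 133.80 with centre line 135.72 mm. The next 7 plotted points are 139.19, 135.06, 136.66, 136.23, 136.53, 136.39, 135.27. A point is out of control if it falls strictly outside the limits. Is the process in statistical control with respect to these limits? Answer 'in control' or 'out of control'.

out of control

Compare each point to [133.80, 137.64]: sample 1 = 139.19 > UCL.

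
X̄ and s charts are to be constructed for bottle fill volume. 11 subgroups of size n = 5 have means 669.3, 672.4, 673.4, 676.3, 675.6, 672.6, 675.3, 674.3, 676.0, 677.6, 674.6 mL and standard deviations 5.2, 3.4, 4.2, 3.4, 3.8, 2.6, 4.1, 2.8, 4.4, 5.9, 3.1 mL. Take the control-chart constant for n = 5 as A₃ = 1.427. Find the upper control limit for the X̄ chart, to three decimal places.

679.874

X̄̄ = (669.3 + 672.4 + 673.4 + 676.3 + 675.6 + 672.6 + 675.3 + 674.3 + 676.0 + 677.6 + 674.6) / 11 = 674.3091
s̄ = (5.2 + 3.4 + 4.2 + 3.4 + 3.8 + 2.6 + 4.1 + 2.8 + 4.4 + 5.9 + 3.1) / 11 = 3.9000
UCL = X̄̄ + A₃·s̄ = 674.3091 + 1.427 × 3.9000 = 679.8744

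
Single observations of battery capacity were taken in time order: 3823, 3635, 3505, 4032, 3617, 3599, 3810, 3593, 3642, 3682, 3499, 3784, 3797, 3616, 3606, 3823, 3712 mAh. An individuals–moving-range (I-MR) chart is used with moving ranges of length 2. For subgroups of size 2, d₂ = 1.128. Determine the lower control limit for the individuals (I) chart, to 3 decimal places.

X̄ = (3823 + 3635 + 3505 + 4032 + 3617 + 3599 + 3810 + 3593 + 3642 + 3682 + 3499 + 3784 + 3797 + 3616 + 3606 + 3823 + 3712) / 17 = 3692.6471
Moving ranges: 188, 130, 527, 415, 18, 211, 217, 49, 40, 183, 285, 13, 181, 10, 217, 111; M̄R̄ = 2795.0000 / 16 = 174.6875
LCL = X̄ − 3·M̄R̄/d₂ = 3692.6471 − 3 × 174.6875 / 1.128 = 3228.0526

3228.053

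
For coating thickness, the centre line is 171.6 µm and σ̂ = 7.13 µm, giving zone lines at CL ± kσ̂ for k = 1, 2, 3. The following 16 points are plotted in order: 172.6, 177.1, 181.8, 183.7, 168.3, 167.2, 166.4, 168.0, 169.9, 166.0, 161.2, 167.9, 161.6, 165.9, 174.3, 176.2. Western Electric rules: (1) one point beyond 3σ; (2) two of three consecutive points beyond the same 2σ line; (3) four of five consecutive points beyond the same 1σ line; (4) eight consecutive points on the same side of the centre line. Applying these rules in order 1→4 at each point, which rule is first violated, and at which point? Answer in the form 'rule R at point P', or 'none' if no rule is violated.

rule 4 at point 12

Zone of each point (C = within 1σ̂, B = 1σ̂–2σ̂, A = 2σ̂–3σ̂, * = beyond 3σ̂; sign = side of CL): 1:+C, 2:+C, 3:+B, 4:+B, 5:-C, 6:-C, 7:-C, 8:-C, 9:-C, 10:-C, 11:-B, 12:-C, 13:-B, 14:-C, 15:+C, 16:+C
Rule 4 (eight consecutive points on the same side of the centre line) is satisfied at point 12.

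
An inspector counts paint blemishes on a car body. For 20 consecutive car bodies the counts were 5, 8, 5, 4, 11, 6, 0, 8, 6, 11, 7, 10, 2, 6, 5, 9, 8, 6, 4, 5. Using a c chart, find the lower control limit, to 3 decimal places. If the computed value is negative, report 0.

0.000

c̄ = (5 + 8 + 5 + 4 + 11 + 6 + 0 + 8 + 6 + 11 + 7 + 10 + 2 + 6 + 5 + 9 + 8 + 6 + 4 + 5) / 20 = 126 / 20 = 6.3000
LCL = c̄ − 3√c̄ = 6.3000 − 3 × 2.5100 = -1.2299 → 0 (cannot be negative)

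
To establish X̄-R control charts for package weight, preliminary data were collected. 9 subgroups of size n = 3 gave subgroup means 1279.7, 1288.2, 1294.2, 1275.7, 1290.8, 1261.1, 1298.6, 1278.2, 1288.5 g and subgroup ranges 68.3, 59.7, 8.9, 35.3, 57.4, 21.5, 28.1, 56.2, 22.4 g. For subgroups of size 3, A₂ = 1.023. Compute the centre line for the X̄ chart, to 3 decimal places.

X̄̄ = (1279.7 + 1288.2 + 1294.2 + 1275.7 + 1290.8 + 1261.1 + 1298.6 + 1278.2 + 1288.5) / 9 = 11555.0000 / 9 = 1283.8889
CL = X̄̄ = 1283.8889

1283.889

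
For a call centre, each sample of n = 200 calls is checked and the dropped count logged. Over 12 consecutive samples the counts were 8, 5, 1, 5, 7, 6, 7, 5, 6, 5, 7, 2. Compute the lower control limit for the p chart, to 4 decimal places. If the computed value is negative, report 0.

0.0000

p̄ = Σdᵢ / (k·n) = 64 / (12 × 200) = 0.02667
LCL = p̄ − 3·√(p̄(1−p̄)/n) = 0.02667 − 3 × 0.01139 = -0.00751 → 0 (negative, so LCL = 0)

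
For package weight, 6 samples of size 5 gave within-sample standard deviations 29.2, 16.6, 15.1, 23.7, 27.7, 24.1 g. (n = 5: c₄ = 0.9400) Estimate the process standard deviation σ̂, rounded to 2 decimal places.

s̄ = (29.2 + 16.6 + 15.1 + 23.7 + 27.7 + 24.1) / 6 = 22.7333
σ̂ = s̄ / c₄ = 22.7333 / 0.9400 = 24.1844

24.18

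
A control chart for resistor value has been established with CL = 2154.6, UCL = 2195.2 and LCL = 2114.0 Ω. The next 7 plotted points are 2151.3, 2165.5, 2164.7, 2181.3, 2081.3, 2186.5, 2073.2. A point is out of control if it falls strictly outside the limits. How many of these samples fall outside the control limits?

Compare each point to [2114.0, 2195.2]: sample 5 = 2081.3 < LCL; sample 7 = 2073.2 < LCL.

2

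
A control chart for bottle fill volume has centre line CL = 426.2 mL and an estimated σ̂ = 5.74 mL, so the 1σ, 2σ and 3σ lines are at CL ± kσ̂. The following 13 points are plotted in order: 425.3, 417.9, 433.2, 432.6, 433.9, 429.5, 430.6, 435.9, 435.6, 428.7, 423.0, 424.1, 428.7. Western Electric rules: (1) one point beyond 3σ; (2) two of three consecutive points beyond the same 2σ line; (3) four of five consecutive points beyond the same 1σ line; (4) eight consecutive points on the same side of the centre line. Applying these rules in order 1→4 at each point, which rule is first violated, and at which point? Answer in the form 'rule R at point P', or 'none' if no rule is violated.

rule 4 at point 10

Zone of each point (C = within 1σ̂, B = 1σ̂–2σ̂, A = 2σ̂–3σ̂, * = beyond 3σ̂; sign = side of CL): 1:-C, 2:-B, 3:+B, 4:+B, 5:+B, 6:+C, 7:+C, 8:+B, 9:+B, 10:+C, 11:-C, 12:-C, 13:+C
Rule 4 (eight consecutive points on the same side of the centre line) is satisfied at point 10.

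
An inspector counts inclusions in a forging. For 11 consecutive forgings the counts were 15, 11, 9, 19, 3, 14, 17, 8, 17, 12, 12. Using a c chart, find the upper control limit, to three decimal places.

23.042

c̄ = (15 + 11 + 9 + 19 + 3 + 14 + 17 + 8 + 17 + 12 + 12) / 11 = 137 / 11 = 12.4545
UCL = c̄ + 3√c̄ = 12.4545 + 3 × √12.4545 = 12.4545 + 3 × 3.5291 = 23.0418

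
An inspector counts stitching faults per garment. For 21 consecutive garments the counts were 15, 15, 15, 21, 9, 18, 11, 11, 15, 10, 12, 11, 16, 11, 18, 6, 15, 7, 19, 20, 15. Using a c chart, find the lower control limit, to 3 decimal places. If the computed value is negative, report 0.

2.661

c̄ = (15 + 15 + 15 + 21 + 9 + 18 + 11 + 11 + 15 + 10 + 12 + 11 + 16 + 11 + 18 + 6 + 15 + 7 + 19 + 20 + 15) / 21 = 290 / 21 = 13.8095
LCL = c̄ − 3√c̄ = 13.8095 − 3 × 3.7161 = 2.6612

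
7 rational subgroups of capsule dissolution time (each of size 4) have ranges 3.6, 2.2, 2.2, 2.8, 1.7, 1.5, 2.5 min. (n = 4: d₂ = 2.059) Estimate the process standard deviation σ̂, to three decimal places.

1.145

R̄ = (3.6 + 2.2 + 2.2 + 2.8 + 1.7 + 1.5 + 2.5) / 7 = 2.3571
σ̂ = R̄ / d₂ = 2.3571 / 2.059 = 1.1448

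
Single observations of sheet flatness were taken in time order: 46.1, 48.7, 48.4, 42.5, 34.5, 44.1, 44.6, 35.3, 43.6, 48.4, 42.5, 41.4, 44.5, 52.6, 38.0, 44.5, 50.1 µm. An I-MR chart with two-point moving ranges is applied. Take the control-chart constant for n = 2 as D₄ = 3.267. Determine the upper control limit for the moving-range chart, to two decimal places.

19.23

Moving ranges: 2.6, 0.3, 5.9, 8.0, 9.6, 0.5, 9.3, 8.3, 4.8, 5.9, 1.1, 3.1, 8.1, 14.6, 6.5, 5.6; M̄R̄ = 94.2000 / 16 = 5.8875
UCL_MR = D₄·M̄R̄ = 3.267 × 5.8875 = 19.2345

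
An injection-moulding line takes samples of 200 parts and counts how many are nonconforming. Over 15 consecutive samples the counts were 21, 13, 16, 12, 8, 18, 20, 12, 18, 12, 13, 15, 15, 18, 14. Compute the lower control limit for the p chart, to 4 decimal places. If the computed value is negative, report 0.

p̄ = Σdᵢ / (k·n) = 225 / (15 × 200) = 0.07500
LCL = p̄ − 3·√(p̄(1−p̄)/n) = 0.07500 − 3 × 0.01862 = 0.01913

0.0191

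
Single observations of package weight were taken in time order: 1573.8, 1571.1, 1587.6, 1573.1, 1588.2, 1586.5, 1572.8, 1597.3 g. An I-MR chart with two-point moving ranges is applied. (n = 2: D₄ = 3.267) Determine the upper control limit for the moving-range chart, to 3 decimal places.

41.398

Moving ranges: 2.7, 16.5, 14.5, 15.1, 1.7, 13.7, 24.5; M̄R̄ = 88.7000 / 7 = 12.6714
UCL_MR = D₄·M̄R̄ = 3.267 × 12.6714 = 41.3976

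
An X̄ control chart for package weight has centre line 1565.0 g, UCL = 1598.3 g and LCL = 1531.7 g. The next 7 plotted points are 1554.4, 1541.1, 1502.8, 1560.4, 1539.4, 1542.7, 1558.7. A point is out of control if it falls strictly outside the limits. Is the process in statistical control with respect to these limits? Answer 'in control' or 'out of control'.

Compare each point to [1531.7, 1598.3]: sample 3 = 1502.8 < LCL.

out of control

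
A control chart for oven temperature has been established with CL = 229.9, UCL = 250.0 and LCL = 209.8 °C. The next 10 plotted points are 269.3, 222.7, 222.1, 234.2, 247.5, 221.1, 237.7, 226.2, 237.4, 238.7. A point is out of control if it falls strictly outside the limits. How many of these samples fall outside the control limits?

1

Compare each point to [209.8, 250.0]: sample 1 = 269.3 > UCL.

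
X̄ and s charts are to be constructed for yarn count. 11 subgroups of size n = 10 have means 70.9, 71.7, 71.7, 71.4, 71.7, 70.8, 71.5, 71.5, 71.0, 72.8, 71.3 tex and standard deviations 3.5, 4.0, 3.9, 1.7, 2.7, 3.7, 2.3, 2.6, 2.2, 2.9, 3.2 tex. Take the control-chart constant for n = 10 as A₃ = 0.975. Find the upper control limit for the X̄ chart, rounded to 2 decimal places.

74.38

X̄̄ = (70.9 + 71.7 + 71.7 + 71.4 + 71.7 + 70.8 + 71.5 + 71.5 + 71.0 + 72.8 + 71.3) / 11 = 71.4818
s̄ = (3.5 + 4.0 + 3.9 + 1.7 + 2.7 + 3.7 + 2.3 + 2.6 + 2.2 + 2.9 + 3.2) / 11 = 2.9727
UCL = X̄̄ + A₃·s̄ = 71.4818 + 0.975 × 2.9727 = 74.3802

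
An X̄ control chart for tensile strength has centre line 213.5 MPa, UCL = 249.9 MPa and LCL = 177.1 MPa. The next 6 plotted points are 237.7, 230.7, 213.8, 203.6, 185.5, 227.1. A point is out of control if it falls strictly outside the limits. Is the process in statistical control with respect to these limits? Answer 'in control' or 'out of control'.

in control

All 6 points lie within [177.1, 249.9].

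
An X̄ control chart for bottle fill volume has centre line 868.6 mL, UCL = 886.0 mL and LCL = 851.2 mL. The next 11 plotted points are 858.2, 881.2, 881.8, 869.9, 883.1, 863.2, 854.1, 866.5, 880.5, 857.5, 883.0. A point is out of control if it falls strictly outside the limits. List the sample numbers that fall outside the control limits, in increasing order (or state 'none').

none

All 11 points lie within [851.2, 886.0].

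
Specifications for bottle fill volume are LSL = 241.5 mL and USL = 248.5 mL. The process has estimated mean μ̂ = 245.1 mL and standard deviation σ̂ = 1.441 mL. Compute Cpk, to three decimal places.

0.786

Cpu = (USL − μ̂) / (3σ̂) = (248.5 − 245.1) / (3 × 1.441) = 0.7865; Cpl = (μ̂ − LSL) / (3σ̂) = (245.1 − 241.5) / (3 × 1.441) = 0.8328; Cpk = min(Cpu, Cpl) = 0.7865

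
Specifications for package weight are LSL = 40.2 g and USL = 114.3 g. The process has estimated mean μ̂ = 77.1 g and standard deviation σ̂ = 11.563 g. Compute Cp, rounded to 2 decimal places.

Cp = (USL − LSL) / (6σ̂) = (114.3 − 40.2) / (6 × 11.563) = 74.1000 / 69.3780 = 1.0681

1.07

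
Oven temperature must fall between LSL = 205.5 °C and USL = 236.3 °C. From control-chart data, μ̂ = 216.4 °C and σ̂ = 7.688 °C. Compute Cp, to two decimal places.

Cp = (USL − LSL) / (6σ̂) = (236.3 − 205.5) / (6 × 7.688) = 30.8000 / 46.1280 = 0.6677

0.67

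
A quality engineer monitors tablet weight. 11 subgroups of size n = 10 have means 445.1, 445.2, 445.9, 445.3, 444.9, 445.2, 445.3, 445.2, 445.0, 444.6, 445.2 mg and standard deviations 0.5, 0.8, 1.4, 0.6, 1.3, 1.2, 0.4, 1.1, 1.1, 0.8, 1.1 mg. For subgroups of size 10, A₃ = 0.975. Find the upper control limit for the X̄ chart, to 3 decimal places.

446.086

X̄̄ = (445.1 + 445.2 + 445.9 + 445.3 + 444.9 + 445.2 + 445.3 + 445.2 + 445.0 + 444.6 + 445.2) / 11 = 445.1727
s̄ = (0.5 + 0.8 + 1.4 + 0.6 + 1.3 + 1.2 + 0.4 + 1.1 + 1.1 + 0.8 + 1.1) / 11 = 0.9364
UCL = X̄̄ + A₃·s̄ = 445.1727 + 0.975 × 0.9364 = 446.0857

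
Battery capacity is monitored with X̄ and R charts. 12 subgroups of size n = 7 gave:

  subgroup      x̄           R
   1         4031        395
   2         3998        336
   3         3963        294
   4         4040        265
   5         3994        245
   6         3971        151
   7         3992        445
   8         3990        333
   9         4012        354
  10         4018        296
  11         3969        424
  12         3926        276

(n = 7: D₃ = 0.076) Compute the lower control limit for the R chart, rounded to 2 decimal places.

R̄ = (395 + 336 + 294 + 265 + 245 + 151 + 445 + 333 + 354 + 296 + 424 + 276) / 12 = 3814.0000 / 12 = 317.8333
LCL_R = D₃·R̄ = 0.076 × 317.8333 = 24.1553

24.16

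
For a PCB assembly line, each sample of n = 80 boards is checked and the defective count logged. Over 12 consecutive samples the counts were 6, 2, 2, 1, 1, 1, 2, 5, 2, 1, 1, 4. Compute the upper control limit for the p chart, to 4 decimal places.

p̄ = Σdᵢ / (k·n) = 28 / (12 × 80) = 0.02917
UCL = p̄ + 3·√(p̄(1−p̄)/n) = 0.02917 + 3 × √(0.02917×0.97083/80) = 0.02917 + 3 × 0.01881 = 0.08561

0.0856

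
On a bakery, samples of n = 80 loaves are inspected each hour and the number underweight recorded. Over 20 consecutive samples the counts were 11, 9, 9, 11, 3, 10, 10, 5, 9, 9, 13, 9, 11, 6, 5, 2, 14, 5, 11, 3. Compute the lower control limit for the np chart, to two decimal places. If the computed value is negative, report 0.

p̄ = Σdᵢ / (k·n) = 165 / (20 × 80) = 0.10312
LCL = np̄ − 3·√(np̄(1−p̄)) = 8.2500 − 3 × 2.7202 = 0.0895

0.09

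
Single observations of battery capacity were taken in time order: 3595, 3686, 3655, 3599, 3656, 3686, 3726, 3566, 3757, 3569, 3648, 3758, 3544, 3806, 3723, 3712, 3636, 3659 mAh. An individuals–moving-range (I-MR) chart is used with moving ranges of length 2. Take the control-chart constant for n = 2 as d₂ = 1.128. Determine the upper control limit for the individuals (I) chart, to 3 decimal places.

3931.881

X̄ = (3595 + 3686 + 3655 + 3599 + 3656 + 3686 + 3726 + 3566 + 3757 + 3569 + 3648 + 3758 + 3544 + 3806 + 3723 + 3712 + 3636 + 3659) / 18 = 3665.6111
Moving ranges: 91, 31, 56, 57, 30, 40, 160, 191, 188, 79, 110, 214, 262, 83, 11, 76, 23; M̄R̄ = 1702.0000 / 17 = 100.1176
UCL = X̄ + 3·M̄R̄/d₂ = 3665.6111 + 3 × 100.1176 / 1.128 = 3931.8814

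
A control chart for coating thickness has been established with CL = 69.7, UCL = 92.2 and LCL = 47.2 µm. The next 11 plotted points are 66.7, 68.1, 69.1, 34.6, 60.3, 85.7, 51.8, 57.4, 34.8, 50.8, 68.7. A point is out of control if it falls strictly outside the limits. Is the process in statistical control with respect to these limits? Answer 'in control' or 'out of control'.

out of control

Compare each point to [47.2, 92.2]: sample 4 = 34.6 < LCL; sample 9 = 34.8 < LCL.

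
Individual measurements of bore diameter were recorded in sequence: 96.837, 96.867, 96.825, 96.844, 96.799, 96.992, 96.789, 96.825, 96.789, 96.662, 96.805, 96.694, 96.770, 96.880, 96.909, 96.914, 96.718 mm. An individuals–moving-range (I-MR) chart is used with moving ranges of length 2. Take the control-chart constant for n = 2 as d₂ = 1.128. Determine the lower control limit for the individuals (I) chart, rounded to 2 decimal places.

96.59

X̄ = (96.837 + 96.867 + 96.825 + 96.844 + 96.799 + 96.992 + 96.789 + 96.825 + 96.789 + 96.662 + 96.805 + 96.694 + 96.770 + 96.880 + 96.909 + 96.914 + 96.718) / 17 = 96.8188
Moving ranges: 0.030, 0.042, 0.019, 0.045, 0.193, 0.203, 0.036, 0.036, 0.127, 0.143, 0.111, 0.076, 0.110, 0.029, 0.005, 0.196; M̄R̄ = 1.4010 / 16 = 0.0876
LCL = X̄ − 3·M̄R̄/d₂ = 96.8188 − 3 × 0.0876 / 1.128 = 96.5859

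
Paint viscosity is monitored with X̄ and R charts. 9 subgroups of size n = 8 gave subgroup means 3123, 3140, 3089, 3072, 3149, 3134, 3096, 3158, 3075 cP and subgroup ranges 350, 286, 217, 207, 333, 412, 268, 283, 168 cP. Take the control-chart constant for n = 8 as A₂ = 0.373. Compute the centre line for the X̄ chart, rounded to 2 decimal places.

X̄̄ = (3123 + 3140 + 3089 + 3072 + 3149 + 3134 + 3096 + 3158 + 3075) / 9 = 28036.0000 / 9 = 3115.1111
CL = X̄̄ = 3115.1111

3115.11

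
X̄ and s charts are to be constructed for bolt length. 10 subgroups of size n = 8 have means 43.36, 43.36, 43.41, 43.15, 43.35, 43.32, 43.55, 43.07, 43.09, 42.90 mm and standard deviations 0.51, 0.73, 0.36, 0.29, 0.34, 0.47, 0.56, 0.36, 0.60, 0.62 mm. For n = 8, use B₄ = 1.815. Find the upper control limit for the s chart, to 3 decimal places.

0.878

s̄ = (0.51 + 0.73 + 0.36 + 0.29 + 0.34 + 0.47 + 0.56 + 0.36 + 0.60 + 0.62) / 10 = 0.4840
UCL_s = B₄·s̄ = 1.815 × 0.4840 = 0.8785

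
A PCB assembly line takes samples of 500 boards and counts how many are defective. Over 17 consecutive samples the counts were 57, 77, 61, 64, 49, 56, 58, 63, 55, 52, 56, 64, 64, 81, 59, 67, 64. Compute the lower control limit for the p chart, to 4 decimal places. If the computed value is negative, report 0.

p̄ = Σdᵢ / (k·n) = 1047 / (17 × 500) = 0.12318
LCL = p̄ − 3·√(p̄(1−p̄)/n) = 0.12318 − 3 × 0.01470 = 0.07908

0.0791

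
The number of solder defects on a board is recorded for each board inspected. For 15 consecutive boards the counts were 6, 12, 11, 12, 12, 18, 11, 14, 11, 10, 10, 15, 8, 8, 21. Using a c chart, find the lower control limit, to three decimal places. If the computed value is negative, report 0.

1.570

c̄ = (6 + 12 + 11 + 12 + 12 + 18 + 11 + 14 + 11 + 10 + 10 + 15 + 8 + 8 + 21) / 15 = 179 / 15 = 11.9333
LCL = c̄ − 3√c̄ = 11.9333 − 3 × 3.4545 = 1.5699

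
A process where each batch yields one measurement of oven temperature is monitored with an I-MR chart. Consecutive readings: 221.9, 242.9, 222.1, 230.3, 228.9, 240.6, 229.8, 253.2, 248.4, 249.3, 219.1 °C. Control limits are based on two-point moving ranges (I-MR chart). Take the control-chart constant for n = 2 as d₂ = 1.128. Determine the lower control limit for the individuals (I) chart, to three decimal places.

199.711

X̄ = (221.9 + 242.9 + 222.1 + 230.3 + 228.9 + 240.6 + 229.8 + 253.2 + 248.4 + 249.3 + 219.1) / 11 = 235.1364
Moving ranges: 21.0, 20.8, 8.2, 1.4, 11.7, 10.8, 23.4, 4.8, 0.9, 30.2; M̄R̄ = 133.2000 / 10 = 13.3200
LCL = X̄ − 3·M̄R̄/d₂ = 235.1364 − 3 × 13.3200 / 1.128 = 199.7108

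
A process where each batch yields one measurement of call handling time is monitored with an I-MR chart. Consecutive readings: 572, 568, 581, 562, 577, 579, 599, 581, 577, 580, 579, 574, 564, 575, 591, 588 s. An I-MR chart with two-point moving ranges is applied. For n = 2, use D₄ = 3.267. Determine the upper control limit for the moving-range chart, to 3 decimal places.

31.363

Moving ranges: 4, 13, 19, 15, 2, 20, 18, 4, 3, 1, 5, 10, 11, 16, 3; M̄R̄ = 144.0000 / 15 = 9.6000
UCL_MR = D₄·M̄R̄ = 3.267 × 9.6000 = 31.3632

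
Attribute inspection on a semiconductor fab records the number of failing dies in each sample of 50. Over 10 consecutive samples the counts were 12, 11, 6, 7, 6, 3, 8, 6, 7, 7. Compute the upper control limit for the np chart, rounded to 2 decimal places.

14.79

p̄ = Σdᵢ / (k·n) = 73 / (10 × 50) = 0.14600
UCL = np̄ + 3·√(np̄(1−p̄)) = 7.3000 + 3 × √(7.3000×0.85400) = 7.3000 + 3 × 2.4968 = 14.7905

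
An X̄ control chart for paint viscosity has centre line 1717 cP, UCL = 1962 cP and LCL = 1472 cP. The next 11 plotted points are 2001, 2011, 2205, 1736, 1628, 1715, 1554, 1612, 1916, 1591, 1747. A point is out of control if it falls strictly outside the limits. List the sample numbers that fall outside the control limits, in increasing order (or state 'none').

1, 2, 3

Compare each point to [1472, 1962]: sample 1 = 2001 > UCL; sample 2 = 2011 > UCL; sample 3 = 2205 > UCL.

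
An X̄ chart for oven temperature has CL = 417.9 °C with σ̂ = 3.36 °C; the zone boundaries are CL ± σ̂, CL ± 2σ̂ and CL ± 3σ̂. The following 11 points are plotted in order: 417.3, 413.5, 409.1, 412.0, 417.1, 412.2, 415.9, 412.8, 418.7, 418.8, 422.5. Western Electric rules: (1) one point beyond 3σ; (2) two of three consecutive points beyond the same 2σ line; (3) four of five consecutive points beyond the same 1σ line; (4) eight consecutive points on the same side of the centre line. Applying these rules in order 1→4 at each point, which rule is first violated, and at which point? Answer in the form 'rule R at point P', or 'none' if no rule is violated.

rule 3 at point 6

Zone of each point (C = within 1σ̂, B = 1σ̂–2σ̂, A = 2σ̂–3σ̂, * = beyond 3σ̂; sign = side of CL): 1:-C, 2:-B, 3:-A, 4:-B, 5:-C, 6:-B, 7:-C, 8:-B, 9:+C, 10:+C, 11:+B
Rule 3 (four of five consecutive points beyond the same 1σ limit) is satisfied at point 6.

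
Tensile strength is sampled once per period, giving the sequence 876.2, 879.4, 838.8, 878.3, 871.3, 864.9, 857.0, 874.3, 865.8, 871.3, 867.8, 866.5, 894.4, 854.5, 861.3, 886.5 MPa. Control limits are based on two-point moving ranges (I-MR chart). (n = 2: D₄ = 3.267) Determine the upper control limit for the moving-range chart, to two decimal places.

52.38

Moving ranges: 3.2, 40.6, 39.5, 7.0, 6.4, 7.9, 17.3, 8.5, 5.5, 3.5, 1.3, 27.9, 39.9, 6.8, 25.2; M̄R̄ = 240.5000 / 15 = 16.0333
UCL_MR = D₄·M̄R̄ = 3.267 × 16.0333 = 52.3809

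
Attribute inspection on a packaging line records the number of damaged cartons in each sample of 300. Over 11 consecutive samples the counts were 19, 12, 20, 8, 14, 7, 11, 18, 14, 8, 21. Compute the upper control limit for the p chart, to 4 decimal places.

p̄ = Σdᵢ / (k·n) = 152 / (11 × 300) = 0.04606
UCL = p̄ + 3·√(p̄(1−p̄)/n) = 0.04606 + 3 × √(0.04606×0.95394/300) = 0.04606 + 3 × 0.01210 = 0.08237

0.0824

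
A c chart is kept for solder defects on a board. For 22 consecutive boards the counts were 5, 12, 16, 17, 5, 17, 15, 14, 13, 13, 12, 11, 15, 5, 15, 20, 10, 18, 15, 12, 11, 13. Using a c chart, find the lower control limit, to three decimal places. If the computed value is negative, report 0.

c̄ = (5 + 12 + 16 + 17 + 5 + 17 + 15 + 14 + 13 + 13 + 12 + 11 + 15 + 5 + 15 + 20 + 10 + 18 + 15 + 12 + 11 + 13) / 22 = 284 / 22 = 12.9091
LCL = c̄ − 3√c̄ = 12.9091 − 3 × 3.5929 = 2.1303

2.130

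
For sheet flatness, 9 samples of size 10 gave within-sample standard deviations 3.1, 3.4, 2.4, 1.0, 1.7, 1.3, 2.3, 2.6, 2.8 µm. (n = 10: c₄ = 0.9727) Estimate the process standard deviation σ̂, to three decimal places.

s̄ = (3.1 + 3.4 + 2.4 + 1.0 + 1.7 + 1.3 + 2.3 + 2.6 + 2.8) / 9 = 2.2889
σ̂ = s̄ / c₄ = 2.2889 / 0.9727 = 2.3531

2.353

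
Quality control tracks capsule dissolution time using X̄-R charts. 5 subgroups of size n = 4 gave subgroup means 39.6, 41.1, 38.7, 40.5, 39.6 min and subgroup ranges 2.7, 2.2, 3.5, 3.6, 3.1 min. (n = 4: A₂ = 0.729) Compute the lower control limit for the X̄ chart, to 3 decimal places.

X̄̄ = (39.6 + 41.1 + 38.7 + 40.5 + 39.6) / 5 = 199.5000 / 5 = 39.9000
R̄ = (2.7 + 2.2 + 3.5 + 3.6 + 3.1) / 5 = 15.1000 / 5 = 3.0200
LCL = X̄̄ − A₂·R̄ = 39.9000 − 0.729 × 3.0200 = 37.6984

37.698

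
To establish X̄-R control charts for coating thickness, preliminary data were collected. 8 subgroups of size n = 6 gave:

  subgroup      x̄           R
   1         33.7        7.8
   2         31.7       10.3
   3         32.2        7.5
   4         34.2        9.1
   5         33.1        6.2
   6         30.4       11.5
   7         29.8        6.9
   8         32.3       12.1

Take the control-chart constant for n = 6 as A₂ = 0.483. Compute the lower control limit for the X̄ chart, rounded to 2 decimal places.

27.86

X̄̄ = (33.7 + 31.7 + 32.2 + 34.2 + 33.1 + 30.4 + 29.8 + 32.3) / 8 = 257.4000 / 8 = 32.1750
R̄ = (7.8 + 10.3 + 7.5 + 9.1 + 6.2 + 11.5 + 6.9 + 12.1) / 8 = 71.4000 / 8 = 8.9250
LCL = X̄̄ − A₂·R̄ = 32.1750 − 0.483 × 8.9250 = 27.8642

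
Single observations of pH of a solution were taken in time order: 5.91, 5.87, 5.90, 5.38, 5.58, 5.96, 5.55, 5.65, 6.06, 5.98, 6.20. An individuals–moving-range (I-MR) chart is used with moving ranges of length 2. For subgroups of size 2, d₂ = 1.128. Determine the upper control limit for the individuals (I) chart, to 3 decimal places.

6.457

X̄ = (5.91 + 5.87 + 5.90 + 5.38 + 5.58 + 5.96 + 5.55 + 5.65 + 6.06 + 5.98 + 6.20) / 11 = 5.8218
Moving ranges: 0.04, 0.03, 0.52, 0.20, 0.38, 0.41, 0.10, 0.41, 0.08, 0.22; M̄R̄ = 2.3900 / 10 = 0.2390
UCL = X̄ + 3·M̄R̄/d₂ = 5.8218 + 3 × 0.2390 / 1.128 = 6.4575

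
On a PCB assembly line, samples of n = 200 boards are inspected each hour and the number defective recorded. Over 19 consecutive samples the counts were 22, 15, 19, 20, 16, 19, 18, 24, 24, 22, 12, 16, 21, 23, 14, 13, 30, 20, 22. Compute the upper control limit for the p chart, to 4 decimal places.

0.1603

p̄ = Σdᵢ / (k·n) = 370 / (19 × 200) = 0.09737
UCL = p̄ + 3·√(p̄(1−p̄)/n) = 0.09737 + 3 × √(0.09737×0.90263/200) = 0.09737 + 3 × 0.02096 = 0.16026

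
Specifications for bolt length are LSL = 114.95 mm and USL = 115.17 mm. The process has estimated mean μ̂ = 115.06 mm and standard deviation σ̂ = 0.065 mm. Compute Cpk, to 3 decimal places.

0.564

Cpu = (USL − μ̂) / (3σ̂) = (115.17 − 115.06) / (3 × 0.065) = 0.5641; Cpl = (μ̂ − LSL) / (3σ̂) = (115.06 − 114.95) / (3 × 0.065) = 0.5641; Cpk = min(Cpu, Cpl) = 0.5641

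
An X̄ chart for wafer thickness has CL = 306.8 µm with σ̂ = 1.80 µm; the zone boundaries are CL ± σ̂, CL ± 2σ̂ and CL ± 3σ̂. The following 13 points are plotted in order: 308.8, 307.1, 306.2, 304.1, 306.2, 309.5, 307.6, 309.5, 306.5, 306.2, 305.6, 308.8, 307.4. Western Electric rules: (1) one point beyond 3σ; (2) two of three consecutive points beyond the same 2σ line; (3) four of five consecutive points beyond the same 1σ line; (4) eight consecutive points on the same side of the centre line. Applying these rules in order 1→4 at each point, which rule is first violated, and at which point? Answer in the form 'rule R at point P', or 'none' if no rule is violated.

none

Zone of each point (C = within 1σ̂, B = 1σ̂–2σ̂, A = 2σ̂–3σ̂, * = beyond 3σ̂; sign = side of CL): 1:+B, 2:+C, 3:-C, 4:-B, 5:-C, 6:+B, 7:+C, 8:+B, 9:-C, 10:-C, 11:-C, 12:+B, 13:+C
No rule fires across all 13 points.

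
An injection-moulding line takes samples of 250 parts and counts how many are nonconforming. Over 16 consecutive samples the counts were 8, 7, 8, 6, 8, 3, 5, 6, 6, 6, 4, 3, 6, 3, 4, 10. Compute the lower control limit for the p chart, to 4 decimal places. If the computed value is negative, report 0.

0.0000

p̄ = Σdᵢ / (k·n) = 93 / (16 × 250) = 0.02325
LCL = p̄ − 3·√(p̄(1−p̄)/n) = 0.02325 − 3 × 0.00953 = -0.00534 → 0 (negative, so LCL = 0)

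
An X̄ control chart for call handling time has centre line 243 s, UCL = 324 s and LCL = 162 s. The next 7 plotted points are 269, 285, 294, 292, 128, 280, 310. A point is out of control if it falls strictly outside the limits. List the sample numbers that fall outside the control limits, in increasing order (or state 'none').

5

Compare each point to [162, 324]: sample 5 = 128 < LCL.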